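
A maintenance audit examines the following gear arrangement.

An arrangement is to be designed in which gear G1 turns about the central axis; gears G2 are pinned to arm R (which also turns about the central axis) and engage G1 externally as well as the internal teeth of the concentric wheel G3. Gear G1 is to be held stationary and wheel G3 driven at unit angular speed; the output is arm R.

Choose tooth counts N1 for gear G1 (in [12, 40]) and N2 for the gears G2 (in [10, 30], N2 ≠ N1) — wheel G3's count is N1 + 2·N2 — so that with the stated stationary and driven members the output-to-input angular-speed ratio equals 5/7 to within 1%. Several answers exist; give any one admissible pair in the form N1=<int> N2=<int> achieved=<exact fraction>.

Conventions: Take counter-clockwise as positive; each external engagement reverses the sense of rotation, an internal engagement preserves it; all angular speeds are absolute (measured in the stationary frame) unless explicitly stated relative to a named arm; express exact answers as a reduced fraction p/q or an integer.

N1=16 N2=12 achieved=5/7

class = planetary set [ratio 5/7 wanted; Willis about the carrier]
Willis with ω_sun = 0: ω_arm/ω_ring = N3/(N1+N3); set equal to 5/7  ⇒  N3/N1 = (5/7)/(1 − 5/7) = 5/2
N3 = N1 + 2·N2  ⇒  N2/N1 = (N3/N1 − 1)/2 = (5/2 − 1)/2 = 3/4
smallest multiple with N1 ≥ 12 and N2 ≥ 10: k = 4  ⇒  N1 = 4·4 = 16, N2 = 4·3 = 12 (N1 ≤ 40, N2 ≤ 30, N2 ≠ N1 ✓), N3 = 16 + 2·12 = 40
check: N3/(N1+N3) with N1 = 16, N3 = 40 gives 5/7; |achieved − target| = 0 ≤ 1/140 ✓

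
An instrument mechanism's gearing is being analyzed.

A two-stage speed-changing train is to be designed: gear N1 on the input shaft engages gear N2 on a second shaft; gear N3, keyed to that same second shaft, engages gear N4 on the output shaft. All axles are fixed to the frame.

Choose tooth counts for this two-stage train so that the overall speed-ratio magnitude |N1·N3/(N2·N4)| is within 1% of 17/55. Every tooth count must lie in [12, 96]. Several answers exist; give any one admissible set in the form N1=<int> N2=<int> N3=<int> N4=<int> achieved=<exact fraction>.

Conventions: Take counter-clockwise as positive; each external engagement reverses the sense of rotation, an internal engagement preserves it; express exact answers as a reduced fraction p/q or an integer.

N1=12 N2=55 N3=17 N4=12 achieved=17/55

topology: fixed-axis compound train — 2 stages, target 17/55
target = 17/55 in lowest terms: an exact hit needs N1·N3 = k·17 and N2·N4 = k·55 for one integer k, every count in [12, 96]; additionally prefer no 1:1 stage (N1 ≠ N2, N3 ≠ N4)
k = 1…11: no 1:1-free in-range split of k·17 and k·55 into factor pairs; take k = 12
k = 12: N1·N3 = 204 = 12·17, N2·N4 = 660 = 55·12
achieved = 12·17/(55·12) = 17/55; |achieved − target| = 0 ≤ 17/5500 ✓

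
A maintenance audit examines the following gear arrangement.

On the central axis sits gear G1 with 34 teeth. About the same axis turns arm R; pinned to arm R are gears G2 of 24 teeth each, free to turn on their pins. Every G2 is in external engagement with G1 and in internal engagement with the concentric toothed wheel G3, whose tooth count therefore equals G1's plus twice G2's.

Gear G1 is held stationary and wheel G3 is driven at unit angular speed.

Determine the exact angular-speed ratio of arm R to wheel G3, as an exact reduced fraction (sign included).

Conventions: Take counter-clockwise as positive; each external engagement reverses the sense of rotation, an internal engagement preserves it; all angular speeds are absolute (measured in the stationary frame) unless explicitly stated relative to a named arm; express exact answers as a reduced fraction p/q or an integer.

41/58

class = planetary set [G3 = 34+2·24 = 82; Willis about the carrier]
ring teeth: 34 + 2·24 = 82
34(ω_sun−ω_arm) = −82(ω_ring−ω_arm),  ω_sun = 0, ω_ring = 1
34(0−ω_arm) = −82(1−ω_arm)  ⇒  116·ω_arm = 82  ⇒  ω_arm = 41/58
ω_out/ω_in = 41/58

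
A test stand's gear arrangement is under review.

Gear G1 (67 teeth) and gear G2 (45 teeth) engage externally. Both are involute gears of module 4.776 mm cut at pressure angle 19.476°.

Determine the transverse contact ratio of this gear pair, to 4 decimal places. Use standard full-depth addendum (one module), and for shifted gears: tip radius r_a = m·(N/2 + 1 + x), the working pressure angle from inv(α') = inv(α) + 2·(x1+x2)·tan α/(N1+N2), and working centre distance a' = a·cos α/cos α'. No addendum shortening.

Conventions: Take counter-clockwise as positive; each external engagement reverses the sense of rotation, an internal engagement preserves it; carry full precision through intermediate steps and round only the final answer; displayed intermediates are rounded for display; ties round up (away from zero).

topology: single-mesh involute geometry — m = 4.776, 67T/45T pair
base radii: r_b1 = 150.841226, r_b2 = 101.311271
tip radii: r_a1 = 164.772000, r_a2 = 112.236000
no profile shift: α' = α, a' = a
action lengths: √(r_a1²−r_b1²) = 66.307891, √(r_a2²−r_b2²) = 48.300580
base pitch p_b = π·m·cos α = 14.145722
CR = (66.307891 + 48.300580 − 267.456000·sin 19.47600°)/14.145722 = 1.798101
contact ratio ≈ 1.7981

1.7981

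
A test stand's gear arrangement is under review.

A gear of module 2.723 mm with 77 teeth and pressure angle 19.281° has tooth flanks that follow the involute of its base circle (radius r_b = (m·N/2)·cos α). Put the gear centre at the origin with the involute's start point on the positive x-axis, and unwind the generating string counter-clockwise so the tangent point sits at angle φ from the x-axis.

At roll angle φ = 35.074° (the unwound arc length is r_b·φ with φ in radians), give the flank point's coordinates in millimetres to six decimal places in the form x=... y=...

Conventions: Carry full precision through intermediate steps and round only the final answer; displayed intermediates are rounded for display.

x=115.795213 y=7.286907

recognized (one wheel, involute flank): single-mesh tooth geometry, m = 2.723, N = 77
pitch radius r_p = m·N/2 = 2.723·77/2 = 104.835500
base radius r_b = r_p·cos α = 104.835500·cos 19.281° = 98.955329
roll angle φ = 35.074° = 0.61215678 rad
x = r_b·(cos φ + φ·sin φ) = 115.795213
y = r_b·(sin φ − φ·cos φ) = 7.286907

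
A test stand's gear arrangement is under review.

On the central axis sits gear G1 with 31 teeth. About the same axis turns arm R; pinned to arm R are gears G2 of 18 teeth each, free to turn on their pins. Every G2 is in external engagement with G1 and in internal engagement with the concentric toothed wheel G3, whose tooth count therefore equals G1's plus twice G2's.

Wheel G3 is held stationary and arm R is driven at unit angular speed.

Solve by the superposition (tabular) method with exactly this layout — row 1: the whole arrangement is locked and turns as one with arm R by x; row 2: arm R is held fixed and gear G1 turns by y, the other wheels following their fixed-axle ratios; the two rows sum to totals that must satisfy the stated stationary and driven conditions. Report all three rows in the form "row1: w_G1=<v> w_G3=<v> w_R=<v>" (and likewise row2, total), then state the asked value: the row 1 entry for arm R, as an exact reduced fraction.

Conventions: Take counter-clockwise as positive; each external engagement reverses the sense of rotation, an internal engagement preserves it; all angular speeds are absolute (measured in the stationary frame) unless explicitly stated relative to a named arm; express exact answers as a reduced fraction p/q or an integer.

class = planetary set [G3 = 31+2·18 = 67; Willis about the carrier]
superposition row 1 [locked train]: every member turns x
superposition row 2 [arm held]: sun y, ring −(31/67)·y, arm 0
boundary: total ω_ring = x − (31/67)·y = 0 and total ω_arm = x = 1  ⇒  y = 67/31, x = 1
row 2 ring = −(31/67)·67/31 = -1
totals (row 1 + row 2): sun 1 + 67/31 = 98/31, ring 1 + (-1) = 0, arm 1 + 0 = 1
asked cell (row1, arm) = 1

row1: w_G1=1 w_G3=1 w_R=1
row2: w_G1=67/31 w_G3=-1 w_R=0
total: w_G1=98/31 w_G3=0 w_R=1
asked value: 1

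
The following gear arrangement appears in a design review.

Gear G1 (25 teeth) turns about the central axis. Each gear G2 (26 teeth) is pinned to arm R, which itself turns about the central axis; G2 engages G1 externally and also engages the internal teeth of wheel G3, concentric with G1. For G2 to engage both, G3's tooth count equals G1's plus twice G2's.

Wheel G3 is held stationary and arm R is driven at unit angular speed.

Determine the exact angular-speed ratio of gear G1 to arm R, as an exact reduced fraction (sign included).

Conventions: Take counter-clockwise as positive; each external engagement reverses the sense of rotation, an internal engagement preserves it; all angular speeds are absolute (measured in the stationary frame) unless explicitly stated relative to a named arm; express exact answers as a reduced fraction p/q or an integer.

planetary set (25T centre, 26T on arm, 77T internal) — Willis relation
ring teeth: 25 + 2·26 = 77
25(ω_sun−ω_arm) = −77(ω_ring−ω_arm),  ω_ring = 0, ω_arm = 1
ω_sun = 1 − (77/25)(0−1) = 102/25
ω_out/ω_in = 102/25

102/25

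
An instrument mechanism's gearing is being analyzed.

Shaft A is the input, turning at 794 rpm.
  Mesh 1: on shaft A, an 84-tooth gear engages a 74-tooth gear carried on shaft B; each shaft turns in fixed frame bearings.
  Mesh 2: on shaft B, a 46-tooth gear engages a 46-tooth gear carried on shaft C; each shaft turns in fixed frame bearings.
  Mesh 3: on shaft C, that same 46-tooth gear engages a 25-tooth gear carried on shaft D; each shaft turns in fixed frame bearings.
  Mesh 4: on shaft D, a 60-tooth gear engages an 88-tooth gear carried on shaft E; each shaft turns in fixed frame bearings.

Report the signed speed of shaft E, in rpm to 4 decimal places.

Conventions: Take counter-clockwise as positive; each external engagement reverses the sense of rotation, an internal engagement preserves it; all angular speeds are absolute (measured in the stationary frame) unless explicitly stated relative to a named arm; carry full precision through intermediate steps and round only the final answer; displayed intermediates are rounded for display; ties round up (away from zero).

+1130.7184 rpm

4-mesh fixed-axis compound train (all bearings frame-fixed)
mesh 1 [84T→74T]: ω = 794.0000×84/74 = 901.2973 rpm, sense flips to −
mesh 2 [46T→46T]: ω = 901.2973×46/46 = 901.2973 rpm, sense flips to +
mesh 3 [46T→25T]: ω = 901.2973×46/25 = 1658.3870 rpm, sense flips to −
mesh 4 [60T→88T]: ω = 1658.3870×60/88 = 1130.7184 rpm, sense flips to +
signed output speed = +1130.7184 rpm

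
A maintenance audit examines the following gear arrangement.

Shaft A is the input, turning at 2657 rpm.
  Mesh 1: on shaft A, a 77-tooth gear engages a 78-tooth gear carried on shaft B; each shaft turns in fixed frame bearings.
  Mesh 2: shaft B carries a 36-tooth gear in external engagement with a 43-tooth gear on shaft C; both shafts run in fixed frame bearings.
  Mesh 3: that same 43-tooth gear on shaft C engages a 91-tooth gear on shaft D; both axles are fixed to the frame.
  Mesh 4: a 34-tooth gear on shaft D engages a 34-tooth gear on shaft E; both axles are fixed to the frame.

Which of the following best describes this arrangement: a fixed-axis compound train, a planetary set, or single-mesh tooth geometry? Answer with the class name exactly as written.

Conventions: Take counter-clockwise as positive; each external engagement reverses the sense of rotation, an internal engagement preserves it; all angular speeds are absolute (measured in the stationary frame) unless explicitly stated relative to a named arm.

fixed-axis compound train

topology: fixed-axis compound train — 4 meshes, A→E
classification: fixed-axis compound train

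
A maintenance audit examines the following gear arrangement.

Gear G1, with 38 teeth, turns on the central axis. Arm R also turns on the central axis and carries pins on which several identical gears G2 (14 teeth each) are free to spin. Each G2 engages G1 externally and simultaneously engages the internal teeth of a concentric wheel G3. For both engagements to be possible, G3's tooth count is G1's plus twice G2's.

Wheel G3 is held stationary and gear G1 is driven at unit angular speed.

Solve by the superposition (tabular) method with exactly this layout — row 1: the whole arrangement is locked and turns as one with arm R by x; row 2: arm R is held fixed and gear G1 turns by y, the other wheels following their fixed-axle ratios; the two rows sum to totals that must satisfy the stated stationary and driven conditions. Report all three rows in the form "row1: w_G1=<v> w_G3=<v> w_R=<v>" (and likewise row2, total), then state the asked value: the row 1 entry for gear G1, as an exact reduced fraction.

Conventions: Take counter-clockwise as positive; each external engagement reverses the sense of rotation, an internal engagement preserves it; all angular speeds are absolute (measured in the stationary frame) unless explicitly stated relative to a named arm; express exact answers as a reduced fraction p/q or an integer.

recognized (axles ride arm R): planetary set, 38/14/66 teeth
row 1 — lock + rotate with arm: ω_sun = ω_ring = ω_arm = x
superposition row 2 [arm held]: sun y, ring −(38/66)·y, arm 0
boundary: total ω_ring = x − (38/66)·y = 0 and total ω_sun = x + y = 1  ⇒  y = 33/52, x = 19/52
row 2 ring = −(38/66)·33/52 = -19/52
totals (row 1 + row 2): sun 19/52 + 33/52 = 1, ring 19/52 + (-19/52) = 0, arm 19/52 + 0 = 19/52
asked cell (row1, sun) = 19/52

row1: w_G1=19/52 w_G3=19/52 w_R=19/52
row2: w_G1=33/52 w_G3=-19/52 w_R=0
total: w_G1=1 w_G3=0 w_R=19/52
asked value: 19/52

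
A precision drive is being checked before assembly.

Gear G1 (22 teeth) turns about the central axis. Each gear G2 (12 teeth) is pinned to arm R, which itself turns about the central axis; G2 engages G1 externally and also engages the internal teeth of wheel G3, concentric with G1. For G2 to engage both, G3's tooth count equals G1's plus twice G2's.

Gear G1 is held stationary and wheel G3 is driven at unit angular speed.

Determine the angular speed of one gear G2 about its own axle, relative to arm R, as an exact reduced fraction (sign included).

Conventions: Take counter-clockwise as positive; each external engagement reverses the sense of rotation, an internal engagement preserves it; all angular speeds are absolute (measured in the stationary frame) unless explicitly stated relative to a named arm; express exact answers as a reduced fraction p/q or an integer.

253/204

topology: planetary set — G1 22T / G2 12T / G3 46T, arm = carrier (Willis)
ring teeth: 22 + 2·12 = 46
22(ω_sun−ω_arm) = −46(ω_ring−ω_arm),  ω_sun = 0, ω_ring = 1
22(0−ω_arm) = −46(1−ω_arm)  ⇒  68·ω_arm = 46  ⇒  ω_arm = 23/34
sun–planet mesh: 22·(0−23/34) = −12·(ω_p−ω_arm)  ⇒  ω_p−ω_arm = 253/204
exact speed ratio = 253/204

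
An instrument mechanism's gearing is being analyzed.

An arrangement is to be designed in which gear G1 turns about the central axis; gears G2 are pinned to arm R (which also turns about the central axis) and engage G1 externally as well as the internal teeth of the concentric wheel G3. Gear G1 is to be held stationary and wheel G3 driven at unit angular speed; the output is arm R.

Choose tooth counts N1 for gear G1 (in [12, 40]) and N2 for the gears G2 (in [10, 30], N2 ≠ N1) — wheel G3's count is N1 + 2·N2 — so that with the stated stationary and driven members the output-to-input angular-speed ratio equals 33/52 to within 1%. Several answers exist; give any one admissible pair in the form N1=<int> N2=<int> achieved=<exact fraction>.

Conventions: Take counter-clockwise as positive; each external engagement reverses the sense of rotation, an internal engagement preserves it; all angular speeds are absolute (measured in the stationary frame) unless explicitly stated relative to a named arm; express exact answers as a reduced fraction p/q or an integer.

N1=38 N2=14 achieved=33/52

class = planetary set [ratio 33/52 wanted; Willis about the carrier]
Willis with ω_sun = 0: ω_arm/ω_ring = N3/(N1+N3); set equal to 33/52  ⇒  N3/N1 = (33/52)/(1 − 33/52) = 33/19
N3 = N1 + 2·N2  ⇒  N2/N1 = (N3/N1 − 1)/2 = (33/19 − 1)/2 = 7/19
smallest multiple with N1 ≥ 12 and N2 ≥ 10: k = 2  ⇒  N1 = 2·19 = 38, N2 = 2·7 = 14 (N1 ≤ 40, N2 ≤ 30, N2 ≠ N1 ✓), N3 = 38 + 2·14 = 66
check: N3/(N1+N3) with N1 = 38, N3 = 66 gives 33/52; |achieved − target| = 0 ≤ 33/5200 ✓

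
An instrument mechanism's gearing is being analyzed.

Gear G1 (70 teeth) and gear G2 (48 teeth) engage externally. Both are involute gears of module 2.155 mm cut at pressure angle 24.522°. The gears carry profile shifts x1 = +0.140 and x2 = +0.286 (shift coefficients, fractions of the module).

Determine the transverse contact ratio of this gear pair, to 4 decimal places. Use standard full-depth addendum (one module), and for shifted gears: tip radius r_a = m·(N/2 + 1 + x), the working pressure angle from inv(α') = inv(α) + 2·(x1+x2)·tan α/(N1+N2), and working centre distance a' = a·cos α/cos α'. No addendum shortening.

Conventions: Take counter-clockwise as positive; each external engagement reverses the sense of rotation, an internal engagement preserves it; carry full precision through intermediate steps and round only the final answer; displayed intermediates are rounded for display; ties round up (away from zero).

recognized (one external pair, fixed centres): single-mesh tooth geometry, m = 2.155, N1 = 70, N2 = 48
base radii: r_b1 = 68.621814, r_b2 = 47.054958
tip radii: r_a1 = 77.881700, r_a2 = 54.491330
inv(α') = inv(24.522°) + 2·(+0.140+0.286)·tan α/(70+48) = 0.03149426  ⇒  α' = 25.39313°
a' = a·cos α / cos α' = 127.1450·cos 24.522°/cos 25.39313° = 128.047902
action lengths: √(r_a1²−r_b1²) = 36.832131, √(r_a2²−r_b2²) = 27.479737
base pitch p_b = π·m·cos α = 6.159480
CR = (36.832131 + 27.479737 − 128.047902·sin 25.39313°)/6.159480 = 1.526345
contact ratio ≈ 1.5263

1.5263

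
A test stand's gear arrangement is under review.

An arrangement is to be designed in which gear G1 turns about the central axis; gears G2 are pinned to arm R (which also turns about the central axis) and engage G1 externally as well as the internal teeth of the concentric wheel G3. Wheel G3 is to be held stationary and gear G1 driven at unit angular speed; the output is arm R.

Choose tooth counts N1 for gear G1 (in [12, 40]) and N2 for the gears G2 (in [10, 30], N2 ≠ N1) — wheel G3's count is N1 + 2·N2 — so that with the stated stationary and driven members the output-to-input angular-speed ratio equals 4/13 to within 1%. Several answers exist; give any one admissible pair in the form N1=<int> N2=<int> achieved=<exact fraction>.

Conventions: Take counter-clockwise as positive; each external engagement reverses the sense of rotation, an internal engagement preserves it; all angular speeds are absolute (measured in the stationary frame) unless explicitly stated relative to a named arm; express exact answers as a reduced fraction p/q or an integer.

N1=16 N2=10 achieved=4/13

planetary set to be sized for 4/13 (Willis relation)
Willis with ω_ring = 0: ω_arm/ω_sun = N1/(N1+N3); set equal to 4/13  ⇒  N3/N1 = 1/(4/13) − 1 = 9/4
N3 = N1 + 2·N2  ⇒  N2/N1 = (N3/N1 − 1)/2 = (9/4 − 1)/2 = 5/8
smallest multiple with N1 ≥ 12 and N2 ≥ 10: k = 2  ⇒  N1 = 2·8 = 16, N2 = 2·5 = 10 (N1 ≤ 40, N2 ≤ 30, N2 ≠ N1 ✓), N3 = 16 + 2·10 = 36
check: N1/(N1+N3) with N1 = 16, N3 = 36 gives 4/13; |achieved − target| = 0 ≤ 1/325 ✓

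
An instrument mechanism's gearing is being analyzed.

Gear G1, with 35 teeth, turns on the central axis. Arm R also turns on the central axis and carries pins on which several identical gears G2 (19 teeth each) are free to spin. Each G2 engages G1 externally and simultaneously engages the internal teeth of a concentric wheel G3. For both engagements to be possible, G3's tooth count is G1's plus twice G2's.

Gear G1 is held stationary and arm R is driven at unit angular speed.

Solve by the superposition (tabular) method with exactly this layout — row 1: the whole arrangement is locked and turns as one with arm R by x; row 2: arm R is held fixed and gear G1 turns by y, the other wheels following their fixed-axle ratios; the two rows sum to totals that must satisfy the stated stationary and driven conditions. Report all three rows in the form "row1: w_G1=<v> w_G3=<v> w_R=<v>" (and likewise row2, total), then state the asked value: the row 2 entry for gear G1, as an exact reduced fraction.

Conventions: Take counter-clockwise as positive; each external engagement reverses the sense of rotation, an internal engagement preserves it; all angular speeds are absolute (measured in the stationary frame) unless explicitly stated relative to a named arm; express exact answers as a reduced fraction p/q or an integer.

recognized (axles ride arm R): planetary set, 35/19/73 teeth
row 1 (train locked, turned with arm): all members turn x
row 2 — arm fixed, fixed-axis ratios: sun y, ring −(35/73)·y, arm 0
boundary: total ω_sun = x + y = 0 and total ω_arm = x = 1  ⇒  y = -1, x = 1
row 2 ring = −(35/73)·(-1) = 35/73
totals (row 1 + row 2): sun 1 + (-1) = 0, ring 1 + 35/73 = 108/73, arm 1 + 0 = 1
asked cell (row2, sun) = -1

row1: w_G1=1 w_G3=1 w_R=1
row2: w_G1=-1 w_G3=35/73 w_R=0
total: w_G1=0 w_G3=108/73 w_R=1
asked value: -1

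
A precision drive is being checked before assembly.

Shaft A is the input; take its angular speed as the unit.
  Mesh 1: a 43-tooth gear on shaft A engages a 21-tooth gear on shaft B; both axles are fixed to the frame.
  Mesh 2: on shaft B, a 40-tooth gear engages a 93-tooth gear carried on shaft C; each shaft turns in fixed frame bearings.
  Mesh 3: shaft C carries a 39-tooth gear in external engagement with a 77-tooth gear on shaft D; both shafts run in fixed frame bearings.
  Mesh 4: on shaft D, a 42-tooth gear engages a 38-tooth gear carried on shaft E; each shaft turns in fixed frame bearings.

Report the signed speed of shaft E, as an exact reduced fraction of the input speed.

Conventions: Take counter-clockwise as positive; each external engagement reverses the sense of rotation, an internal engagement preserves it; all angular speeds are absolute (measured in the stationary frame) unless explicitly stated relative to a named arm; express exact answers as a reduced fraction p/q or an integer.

4-mesh fixed-axis compound train (all bearings frame-fixed)
mesh 1 [43T→21T]: |ω|/ω_in = 1×43/21 = 43/21, sense flips to −
mesh 2 [40T→93T]: |ω|/ω_in = (43/21)×40/93 = 1720/1953, sense flips to +
mesh 3 [39T→77T]: |ω|/ω_in = (1720/1953)×39/77 = 22360/50127, sense flips to −
mesh 4 [42T→38T]: |ω|/ω_in = (22360/50127)×42/38 = 22360/45353, sense flips to +
signed output speed (× input speed) = 22360/45353

22360/45353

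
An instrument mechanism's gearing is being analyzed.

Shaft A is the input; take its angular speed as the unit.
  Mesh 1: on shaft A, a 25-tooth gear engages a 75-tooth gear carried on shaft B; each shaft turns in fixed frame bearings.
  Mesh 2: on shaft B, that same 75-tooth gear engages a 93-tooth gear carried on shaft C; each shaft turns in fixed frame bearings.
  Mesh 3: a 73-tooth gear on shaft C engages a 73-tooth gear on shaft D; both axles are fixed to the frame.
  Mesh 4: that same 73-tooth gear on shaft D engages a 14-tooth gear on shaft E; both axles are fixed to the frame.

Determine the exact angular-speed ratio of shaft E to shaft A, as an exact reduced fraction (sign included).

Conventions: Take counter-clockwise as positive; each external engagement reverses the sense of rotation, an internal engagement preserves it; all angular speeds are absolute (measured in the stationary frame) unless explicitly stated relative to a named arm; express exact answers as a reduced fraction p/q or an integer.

class = fixed-axis compound train [4 meshes; 4 ratios multiply, 4 sense flips]
mesh 1 [25T→75T]: running ratio 1/3, sense −
mesh 2 [75T→93T]: running ratio 25/93, sense +
mesh 3 [73T→73T]: running ratio 25/93, sense −
mesh 4 [73T→14T]: running ratio 1825/1302, sense +
ω_out/ω_in = 1825/1302

1825/1302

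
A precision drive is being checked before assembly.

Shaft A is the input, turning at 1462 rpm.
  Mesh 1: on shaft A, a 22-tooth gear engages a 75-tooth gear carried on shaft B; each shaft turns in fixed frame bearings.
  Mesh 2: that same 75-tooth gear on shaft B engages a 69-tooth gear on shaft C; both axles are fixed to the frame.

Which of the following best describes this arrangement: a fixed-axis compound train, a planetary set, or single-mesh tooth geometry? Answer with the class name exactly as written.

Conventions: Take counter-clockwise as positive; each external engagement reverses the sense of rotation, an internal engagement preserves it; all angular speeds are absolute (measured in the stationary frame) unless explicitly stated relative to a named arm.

fixed-axis compound train

2-mesh fixed-axis compound train (all bearings frame-fixed)
classification: fixed-axis compound train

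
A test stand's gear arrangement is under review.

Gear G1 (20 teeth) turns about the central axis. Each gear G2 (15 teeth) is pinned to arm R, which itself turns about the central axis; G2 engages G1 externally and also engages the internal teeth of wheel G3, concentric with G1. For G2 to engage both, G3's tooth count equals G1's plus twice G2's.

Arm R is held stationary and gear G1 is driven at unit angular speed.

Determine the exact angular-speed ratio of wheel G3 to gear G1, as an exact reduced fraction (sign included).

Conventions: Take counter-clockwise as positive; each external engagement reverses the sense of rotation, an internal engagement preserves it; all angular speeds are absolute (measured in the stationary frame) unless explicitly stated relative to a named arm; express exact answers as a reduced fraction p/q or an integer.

recognized (axles ride arm R): planetary set, 20/15/50 teeth
ring teeth: 20 + 2·15 = 50
20(ω_sun−ω_arm) = −50(ω_ring−ω_arm),  ω_arm = 0, ω_sun = 1
ω_ring = 0 − (20/50)(1−0) = -2/5
ω_out/ω_in = -2/5

-2/5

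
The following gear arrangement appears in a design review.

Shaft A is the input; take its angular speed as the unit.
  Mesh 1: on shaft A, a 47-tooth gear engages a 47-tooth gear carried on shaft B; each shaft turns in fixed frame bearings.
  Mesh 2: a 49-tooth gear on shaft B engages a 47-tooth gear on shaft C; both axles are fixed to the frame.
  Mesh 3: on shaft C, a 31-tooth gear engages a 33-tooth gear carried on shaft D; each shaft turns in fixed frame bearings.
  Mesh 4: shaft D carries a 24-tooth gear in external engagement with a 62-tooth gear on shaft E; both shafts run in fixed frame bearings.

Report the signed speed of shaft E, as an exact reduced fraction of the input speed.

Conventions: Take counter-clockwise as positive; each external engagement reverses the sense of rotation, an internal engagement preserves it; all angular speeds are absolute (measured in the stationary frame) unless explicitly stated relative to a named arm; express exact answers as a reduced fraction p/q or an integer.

4-mesh fixed-axis compound train (all bearings frame-fixed)
mesh 1 [47T→47T]: |ω|/ω_in = 1×47/47 = 1, sense flips to −
mesh 2 [49T→47T]: |ω|/ω_in = 1×49/47 = 49/47, sense flips to +
mesh 3 [31T→33T]: |ω|/ω_in = (49/47)×31/33 = 1519/1551, sense flips to −
mesh 4 [24T→62T]: |ω|/ω_in = (1519/1551)×24/62 = 196/517, sense flips to +
signed output speed (× input speed) = 196/517

196/517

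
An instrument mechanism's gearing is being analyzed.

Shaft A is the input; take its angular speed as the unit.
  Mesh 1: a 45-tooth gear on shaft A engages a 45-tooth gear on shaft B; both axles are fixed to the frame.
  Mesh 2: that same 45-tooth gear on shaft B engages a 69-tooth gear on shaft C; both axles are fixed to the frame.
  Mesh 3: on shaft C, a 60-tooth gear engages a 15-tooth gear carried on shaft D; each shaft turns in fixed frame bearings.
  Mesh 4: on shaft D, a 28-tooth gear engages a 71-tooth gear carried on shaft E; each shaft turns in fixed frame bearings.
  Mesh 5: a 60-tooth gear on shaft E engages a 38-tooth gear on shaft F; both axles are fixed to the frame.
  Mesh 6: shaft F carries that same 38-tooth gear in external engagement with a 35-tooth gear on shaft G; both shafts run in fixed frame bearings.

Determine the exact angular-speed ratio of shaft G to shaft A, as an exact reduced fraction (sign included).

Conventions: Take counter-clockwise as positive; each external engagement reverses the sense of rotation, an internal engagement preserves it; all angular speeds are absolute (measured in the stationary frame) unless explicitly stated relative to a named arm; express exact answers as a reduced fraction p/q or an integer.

class = fixed-axis compound train [6 meshes; 6 ratios multiply, 6 sense flips]
mesh 1 [45T→45T]: running ratio 1, sense −
mesh 2 [45T→69T]: running ratio 15/23, sense +
mesh 3 [60T→15T]: running ratio 60/23, sense −
mesh 4 [28T→71T]: running ratio 1680/1633, sense +
mesh 5 [60T→38T]: running ratio 50400/31027, sense −
mesh 6 [38T→35T]: running ratio 2880/1633, sense +
ω_out/ω_in = 2880/1633

2880/1633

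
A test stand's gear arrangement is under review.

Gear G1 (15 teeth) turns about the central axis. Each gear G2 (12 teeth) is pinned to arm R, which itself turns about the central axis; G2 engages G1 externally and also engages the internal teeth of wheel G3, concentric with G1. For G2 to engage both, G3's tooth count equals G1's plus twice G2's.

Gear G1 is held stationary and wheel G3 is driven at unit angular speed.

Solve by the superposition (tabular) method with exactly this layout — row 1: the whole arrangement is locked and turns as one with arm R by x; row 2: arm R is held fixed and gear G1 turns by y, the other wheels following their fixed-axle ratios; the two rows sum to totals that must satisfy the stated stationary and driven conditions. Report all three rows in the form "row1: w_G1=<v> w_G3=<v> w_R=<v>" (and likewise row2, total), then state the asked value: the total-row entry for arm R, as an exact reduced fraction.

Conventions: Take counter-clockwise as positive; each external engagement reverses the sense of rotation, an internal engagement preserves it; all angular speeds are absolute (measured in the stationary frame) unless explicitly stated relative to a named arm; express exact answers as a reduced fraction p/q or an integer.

topology: planetary set — G1 15T / G2 12T / G3 39T, arm = carrier (Willis)
row 1 (train locked, turned with arm): all members turn x
row 2: sun turns y, ring = −(15/39)·y, arm 0
boundary: total ω_sun = x + y = 0 and total ω_ring = x − (15/39)·y = 1  ⇒  y = -13/18, x = 13/18
row 2 ring = −(15/39)·(-13/18) = 5/18
totals (row 1 + row 2): sun 13/18 + (-13/18) = 0, ring 13/18 + 5/18 = 1, arm 13/18 + 0 = 13/18
asked cell (total, arm) = 13/18

row1: w_G1=13/18 w_G3=13/18 w_R=13/18
row2: w_G1=-13/18 w_G3=5/18 w_R=0
total: w_G1=0 w_G3=1 w_R=13/18
asked value: 13/18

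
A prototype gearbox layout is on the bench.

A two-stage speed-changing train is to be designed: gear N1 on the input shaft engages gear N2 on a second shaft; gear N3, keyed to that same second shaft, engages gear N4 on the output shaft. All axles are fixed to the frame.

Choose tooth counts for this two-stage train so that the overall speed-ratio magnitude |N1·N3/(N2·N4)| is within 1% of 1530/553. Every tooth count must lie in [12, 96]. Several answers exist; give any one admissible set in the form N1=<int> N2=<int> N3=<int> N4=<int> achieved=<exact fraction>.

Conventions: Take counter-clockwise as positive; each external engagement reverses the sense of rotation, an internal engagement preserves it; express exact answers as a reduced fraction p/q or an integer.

N1=34 N2=14 N3=90 N4=79 achieved=1530/553

topology: fixed-axis compound train — 2 stages, target 1530/553
target = 1530/553 in lowest terms: an exact hit needs N1·N3 = k·1530 and N2·N4 = k·553 for one integer k, every count in [12, 96]; additionally prefer no 1:1 stage (N1 ≠ N2, N3 ≠ N4)
k = 1: no 1:1-free in-range split of k·1530 and k·553 into factor pairs; take k = 2
k = 2: N1·N3 = 3060 = 34·90, N2·N4 = 1106 = 14·79
achieved = 34·90/(14·79) = 1530/553; |achieved − target| = 0 ≤ 153/5530 ✓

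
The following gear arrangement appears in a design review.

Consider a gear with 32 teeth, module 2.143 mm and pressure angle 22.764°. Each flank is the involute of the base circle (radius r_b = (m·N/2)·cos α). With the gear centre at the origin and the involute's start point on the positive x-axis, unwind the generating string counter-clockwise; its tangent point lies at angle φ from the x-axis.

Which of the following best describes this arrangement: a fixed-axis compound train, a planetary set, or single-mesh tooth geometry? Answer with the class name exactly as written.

class = single-mesh tooth geometry [base-circle involute, m = 2.143, 32T]
classification: single-mesh tooth geometry

single-mesh tooth geometry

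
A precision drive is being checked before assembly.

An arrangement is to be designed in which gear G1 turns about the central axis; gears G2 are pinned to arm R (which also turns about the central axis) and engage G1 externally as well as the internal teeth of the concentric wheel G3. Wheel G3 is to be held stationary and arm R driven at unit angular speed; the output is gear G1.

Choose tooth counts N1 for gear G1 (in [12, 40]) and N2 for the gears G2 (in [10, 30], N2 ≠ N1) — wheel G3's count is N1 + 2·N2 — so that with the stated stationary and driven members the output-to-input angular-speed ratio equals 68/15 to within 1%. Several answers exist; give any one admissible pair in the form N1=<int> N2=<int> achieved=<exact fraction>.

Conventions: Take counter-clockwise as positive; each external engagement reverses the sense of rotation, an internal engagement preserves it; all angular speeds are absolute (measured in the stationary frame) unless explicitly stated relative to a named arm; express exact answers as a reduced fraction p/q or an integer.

N1=15 N2=19 achieved=68/15

class = planetary set [ratio 68/15 wanted; Willis about the carrier]
Willis with ω_ring = 0: ω_sun/ω_arm = (N1+N3)/N1; set equal to 68/15  ⇒  N3/N1 = 68/15 − 1 = 53/15
N3 = N1 + 2·N2  ⇒  N2/N1 = (N3/N1 − 1)/2 = (53/15 − 1)/2 = 19/15
smallest multiple with N1 ≥ 12 and N2 ≥ 10: k = 1  ⇒  N1 = 1·15 = 15, N2 = 1·19 = 19 (N1 ≤ 40, N2 ≤ 30, N2 ≠ N1 ✓), N3 = 15 + 2·19 = 53
check: (N1+N3)/N1 with N1 = 15, N3 = 53 gives 68/15; |achieved − target| = 0 ≤ 17/375 ✓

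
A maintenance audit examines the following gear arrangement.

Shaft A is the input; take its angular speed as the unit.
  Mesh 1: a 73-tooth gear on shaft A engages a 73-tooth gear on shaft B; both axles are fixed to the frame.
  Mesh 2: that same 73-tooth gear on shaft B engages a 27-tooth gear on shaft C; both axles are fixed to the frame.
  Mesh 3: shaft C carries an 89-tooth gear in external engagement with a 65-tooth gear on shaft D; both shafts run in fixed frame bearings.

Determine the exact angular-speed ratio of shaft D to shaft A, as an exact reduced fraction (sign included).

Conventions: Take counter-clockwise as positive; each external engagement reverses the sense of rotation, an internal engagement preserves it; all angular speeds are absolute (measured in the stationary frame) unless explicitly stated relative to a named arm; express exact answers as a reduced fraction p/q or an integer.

class = fixed-axis compound train [3 meshes; 3 ratios multiply, 3 sense flips]
mesh 1 [73T→73T]: running ratio 1, sense −
mesh 2 [73T→27T]: running ratio 73/27, sense +
mesh 3 [89T→65T]: running ratio 6497/1755, sense −
ω_out/ω_in = -6497/1755

-6497/1755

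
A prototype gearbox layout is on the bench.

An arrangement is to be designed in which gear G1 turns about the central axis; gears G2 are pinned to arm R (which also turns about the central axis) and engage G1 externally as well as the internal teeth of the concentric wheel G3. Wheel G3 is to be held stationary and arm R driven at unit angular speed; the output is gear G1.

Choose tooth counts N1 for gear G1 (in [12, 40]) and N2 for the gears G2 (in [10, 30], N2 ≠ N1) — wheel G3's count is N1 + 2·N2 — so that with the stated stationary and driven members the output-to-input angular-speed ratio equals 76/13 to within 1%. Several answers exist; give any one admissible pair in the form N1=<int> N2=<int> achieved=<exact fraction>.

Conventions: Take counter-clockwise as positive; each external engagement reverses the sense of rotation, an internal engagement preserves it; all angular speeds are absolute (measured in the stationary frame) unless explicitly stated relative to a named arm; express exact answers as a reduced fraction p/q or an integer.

planetary set to be sized for 76/13 (Willis relation)
Willis with ω_ring = 0: ω_sun/ω_arm = (N1+N3)/N1; set equal to 76/13  ⇒  N3/N1 = 76/13 − 1 = 63/13
N3 = N1 + 2·N2  ⇒  N2/N1 = (N3/N1 − 1)/2 = (63/13 − 1)/2 = 25/13
smallest multiple with N1 ≥ 12 and N2 ≥ 10: k = 1  ⇒  N1 = 1·13 = 13, N2 = 1·25 = 25 (N1 ≤ 40, N2 ≤ 30, N2 ≠ N1 ✓), N3 = 13 + 2·25 = 63
check: (N1+N3)/N1 with N1 = 13, N3 = 63 gives 76/13; |achieved − target| = 0 ≤ 19/325 ✓

N1=13 N2=25 achieved=76/13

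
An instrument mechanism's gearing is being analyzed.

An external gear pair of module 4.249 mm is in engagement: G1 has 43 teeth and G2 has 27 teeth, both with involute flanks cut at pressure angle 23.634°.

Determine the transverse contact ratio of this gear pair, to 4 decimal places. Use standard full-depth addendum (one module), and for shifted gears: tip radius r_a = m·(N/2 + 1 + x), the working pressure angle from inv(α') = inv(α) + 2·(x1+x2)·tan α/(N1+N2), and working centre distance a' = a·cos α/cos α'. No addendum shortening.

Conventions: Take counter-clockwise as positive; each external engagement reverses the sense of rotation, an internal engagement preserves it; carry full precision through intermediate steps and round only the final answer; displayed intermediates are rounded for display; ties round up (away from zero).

single-mesh involute tooth geometry (43T engaging 27T at module 4.249)
base radii: r_b1 = 83.691225, r_b2 = 52.550304
tip radii: r_a1 = 95.602500, r_a2 = 61.610500
no profile shift: α' = α, a' = a
action lengths: √(r_a1²−r_b1²) = 46.212735, √(r_a2²−r_b2²) = 32.160834
base pitch p_b = π·m·cos α = 12.229011
CR = (46.212735 + 32.160834 − 148.715000·sin 23.63400°)/12.229011 = 1.533632
contact ratio ≈ 1.5336

1.5336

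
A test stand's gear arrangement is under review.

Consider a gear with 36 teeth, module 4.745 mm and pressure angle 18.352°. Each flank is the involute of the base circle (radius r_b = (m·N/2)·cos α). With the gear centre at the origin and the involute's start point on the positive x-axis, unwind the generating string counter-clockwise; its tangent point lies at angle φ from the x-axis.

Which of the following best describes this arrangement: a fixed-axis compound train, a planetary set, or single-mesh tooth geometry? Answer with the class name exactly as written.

single-mesh involute tooth geometry (36T wheel at module 4.745)
classification: single-mesh tooth geometry

single-mesh tooth geometry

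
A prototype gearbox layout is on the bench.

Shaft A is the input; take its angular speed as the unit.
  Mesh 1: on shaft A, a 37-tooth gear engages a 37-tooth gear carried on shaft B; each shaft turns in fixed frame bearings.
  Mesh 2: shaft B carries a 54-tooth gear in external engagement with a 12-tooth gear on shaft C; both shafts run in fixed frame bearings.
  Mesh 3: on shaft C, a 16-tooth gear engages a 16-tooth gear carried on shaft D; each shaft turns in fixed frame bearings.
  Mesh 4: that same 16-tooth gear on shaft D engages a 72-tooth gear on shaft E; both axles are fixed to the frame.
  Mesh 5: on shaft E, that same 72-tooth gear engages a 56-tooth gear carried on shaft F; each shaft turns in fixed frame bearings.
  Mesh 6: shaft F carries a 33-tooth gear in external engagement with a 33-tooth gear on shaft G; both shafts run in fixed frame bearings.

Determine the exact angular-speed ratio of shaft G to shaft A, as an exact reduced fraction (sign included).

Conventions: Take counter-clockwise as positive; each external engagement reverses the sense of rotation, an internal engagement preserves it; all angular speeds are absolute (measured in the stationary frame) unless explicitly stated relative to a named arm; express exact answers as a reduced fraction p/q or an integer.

9/7

class = fixed-axis compound train [6 meshes; 6 ratios multiply, 6 sense flips]
mesh 1 [37T→37T]: running ratio 1, sense −
mesh 2 [54T→12T]: running ratio 9/2, sense +
mesh 3 [16T→16T]: running ratio 9/2, sense −
mesh 4 [16T→72T]: running ratio 1, sense +
mesh 5 [72T→56T]: running ratio 9/7, sense −
mesh 6 [33T→33T]: running ratio 9/7, sense +
ω_out/ω_in = 9/7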